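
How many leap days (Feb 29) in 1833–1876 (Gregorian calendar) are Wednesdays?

Leap years in 1833–1876: 11 of them.
Feb 29 weekday advances by 5 (mod 7) from one leap year to the next four years later (or differs when a century non-leap intervenes).
Leap-day weekdays: 1836:Mon 1840:Sat 1844:Thu 1848:Tue 1852:Sun 1856:Fri 1860:Wed✓ 1864:Mon 1868:Sat 1872:Thu 1876:Tue
Wednesday: 1860 → 1.

1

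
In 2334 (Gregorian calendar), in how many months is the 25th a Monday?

1

Check the 25th of each month of 2334: Jan 25: Thu, Feb 25: Sun, Mar 25: Sun, Apr 25: Wed, May 25: Fri, Jun 25: Mon, Jul 25: Wed, Aug 25: Sat, Sep 25: Tue, Oct 25: Thu, Nov 25: Sun, Dec 25: Tue.
Monday occurs in June — 1 month.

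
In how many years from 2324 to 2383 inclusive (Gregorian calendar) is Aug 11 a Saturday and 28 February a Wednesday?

Check each year's weekday for Aug 11 and 28 February:
  2324: Mon/Thu  2325: Tue/Sat  2326: Wed/Sun  2327: Thu/Mon  2328: Sat/Tue  2329: Sun/Thu  2330: Mon/Fri  2331: Tue/Sat  2332: Thu/Sun  2333: Fri/Tue  2334: Sat/Wed ✓  2335: Sun/Thu  2336: Tue/Fri  2337: Wed/Sun  …(32 more)…  2370: Tue/Sat  2371: Wed/Sun  2372: Fri/Mon  2373: Sat/Wed ✓  2374: Sun/Thu  2375: Mon/Fri  2376: Wed/Sat  2377: Thu/Mon  2378: Fri/Tue  2379: Sat/Wed ✓  2380: Mon/Thu  2381: Tue/Sat  2382: Wed/Sun  2383: Thu/Mon
Both conditions hold in: 2334, 2345, 2351, 2362, 2373, 2379 — 6.

6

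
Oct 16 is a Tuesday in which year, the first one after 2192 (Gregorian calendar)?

From one year to the next, a fixed date's weekday advances by 1, or by 2 when a Feb 29 lies between the two dates.
2192: October 16 is Tuesday.
2193: Wednesday (+1)
2194: Thursday (+1)
2195: Friday (+1)
2196: Sunday (+2)
2197: Monday (+1)
2198: Tuesday (+1)
Oct 16 falls on a Tuesday in 2198.

2198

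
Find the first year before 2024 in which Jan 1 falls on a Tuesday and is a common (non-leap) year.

2019

Jan 1 advances by 2 weekdays after a leap year and by 1 after a common year.
2024: Jan 1 is Monday (leap).
2023: Sunday
2022: Saturday
2021: Friday
2020: Wednesday (leap)
2019: Tuesday
2019 begins on a Tuesday and is a common year.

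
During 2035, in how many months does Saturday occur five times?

A month of length L has five Saturdays iff its first Saturday is on day ≤ L−28 (so day 1–3 in a 31-day month, 1–2 in a 30-day month, day 1 in a leap February).
Checking each month of 2035: Jan starts Mon (31d); Feb starts Thu (28d); Mar starts Thu (31d) ✓; Apr starts Sun (30d); May starts Tue (31d); Jun starts Fri (30d) ✓; Jul starts Sun (31d); Aug starts Wed (31d); Sep starts Sat (30d) ✓; Oct starts Mon (31d); Nov starts Thu (30d); Dec starts Sat (31d) ✓.
Five-Saturday months: March, June, September, December → 4.

4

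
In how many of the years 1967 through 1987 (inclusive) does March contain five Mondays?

10

March has 31 days; it has five Mondays when Monday falls among the first (month-length − 28) days — i.e. when March 1 is one of Monday/Sunday/Saturday.
March 1 by year: 1967:Wed 1968:Fri 1969:Sat✓ 1970:Sun✓ 1971:Mon✓ 1972:Wed 1973:Thu 1974:Fri 1975:Sat✓ 1976:Mon✓ 1977:Tue 1978:Wed 1979:Thu 1980:Sat✓ 1981:Sun✓ 1982:Mon✓ 1983:Tue 1984:Thu 1985:Fri 1986:Sat✓ 1987:Sun✓
Years with five Mondays: 1969, 1970, 1971, 1975, 1976, 1980, 1981, 1982, 1986, 1987 → 10.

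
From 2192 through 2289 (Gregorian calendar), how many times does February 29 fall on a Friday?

3

Leap years in 2192–2289: 24 of them.
Feb 29 weekday advances by 5 (mod 7) from one leap year to the next four years later (or differs when a century non-leap intervenes).
Leap-day weekdays: 2192:Wed 2196:Mon 2204:Wed 2208:Mon 2212:Sat 2216:Thu 2220:Tue 2224:Sun 2228:Fri✓ 2232:Wed 2236:Mon 2240:Sat 2244:Thu 2248:Tue 2252:Sun 2256:Fri✓ 2260:Wed 2264:Mon 2268:Sat 2272:Thu 2276:Tue 2280:Sun 2284:Fri✓ 2288:Wed
Friday: 2228, 2256, 2284 → 3.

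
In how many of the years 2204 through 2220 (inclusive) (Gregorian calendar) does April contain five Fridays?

April has 30 days; it has five Fridays when Friday falls among the first (month-length − 28) days — i.e. when April 1 is one of Friday/Thursday.
April 1 by year: 2204:Sun 2205:Mon 2206:Tue 2207:Wed 2208:Fri✓ 2209:Sat 2210:Sun 2211:Mon 2212:Wed 2213:Thu✓ 2214:Fri✓ 2215:Sat 2216:Mon 2217:Tue 2218:Wed 2219:Thu✓ 2220:Sat
Years with five Fridays: 2208, 2213, 2214, 2219 → 4.

4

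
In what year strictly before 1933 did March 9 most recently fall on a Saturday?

1929

From one year to the next, a fixed date's weekday advances by 1, or by 2 when a Feb 29 lies between the two dates.
1933: March 9 is Thursday.
1932: Wednesday (−1)
1931: Monday (−2)
1930: Sunday (−1)
1929: Saturday (−1)
March 9 falls on a Saturday in 1929.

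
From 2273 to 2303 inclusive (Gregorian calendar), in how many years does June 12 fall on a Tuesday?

5

Track June 12's weekday year by year (advancing +1, or +2 across a Feb 29):
  2273: Thu  2274: Fri (+1)  2275: Sat (+1)  2276: Mon (+2)  2277: Tue (+1) ✓
  2278: Wed (+1)  2279: Thu (+1)  2280: Sat (+2)  2281: Sun (+1)  2282: Mon (+1)
  2283: Tue (+1) ✓  2284: Thu (+2)  2285: Fri (+1)  2286: Sat (+1)  … (3 more years) …
  2290: Thu (+1)  2291: Fri (+1)  2292: Sun (+2)  2293: Mon (+1)  2294: Tue (+1) ✓
  2295: Wed (+1)  2296: Fri (+2)  2297: Sat (+1)  2298: Sun (+1)  2299: Mon (+1)
  2300: Tue (+1) ✓  2301: Wed (+1)  2302: Thu (+1)  2303: Fri (+1)
Tuesday years: 2277, 2283, 2288, 2294, 2300 — 5 in total.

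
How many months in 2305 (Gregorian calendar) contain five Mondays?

4

A month of length L has five Mondays iff its first Monday is on day ≤ L−28 (so day 1–3 in a 31-day month, 1–2 in a 30-day month, day 1 in a leap February).
Checking each month of 2305: Jan starts Sun (31d) ✓; Feb starts Wed (28d); Mar starts Wed (31d); Apr starts Sat (30d); May starts Mon (31d) ✓; Jun starts Thu (30d); Jul starts Sat (31d) ✓; Aug starts Tue (31d); Sep starts Fri (30d); Oct starts Sun (31d) ✓; Nov starts Wed (30d); Dec starts Fri (31d).
Five-Monday months: January, May, July, October → 4.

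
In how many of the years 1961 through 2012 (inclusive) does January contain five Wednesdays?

22

January has 31 days; it has five Wednesdays when Wednesday falls among the first (month-length − 28) days — i.e. when January 1 is one of Wednesday/Tuesday/Monday.
January 1 by year: 1961:Sun 1962:Mon✓ 1963:Tue✓ 1964:Wed✓ 1965:Fri 1966:Sat 1967:Sun 1968:Mon✓ 1969:Wed✓ 1970:Thu 1971:Fri 1972:Sat 1973:Mon✓ 1974:Tue✓ 1975:Wed✓ …(22 more)… 1998:Thu 1999:Fri 2000:Sat 2001:Mon✓ 2002:Tue✓ 2003:Wed✓ 2004:Thu 2005:Sat 2006:Sun 2007:Mon✓ 2008:Tue✓ 2009:Thu 2010:Fri 2011:Sat 2012:Sun
Years with five Wednesdays: 1962, 1963, 1964, 1968, 1969, 1973, 1974, 1975, 1979, 1980, 1985, 1986, 1990, 1991, 1992, 1996, 1997, 2001, 2002, 2003, 2007, 2008 → 22.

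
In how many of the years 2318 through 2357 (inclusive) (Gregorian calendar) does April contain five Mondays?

12

April has 30 days; it has five Mondays when Monday falls among the first (month-length − 28) days — i.e. when April 1 is one of Monday/Sunday.
April 1 by year: 2318:Mon✓ 2319:Tue 2320:Thu 2321:Fri 2322:Sat 2323:Sun✓ 2324:Tue 2325:Wed 2326:Thu 2327:Fri 2328:Sun✓ 2329:Mon✓ 2330:Tue 2331:Wed 2332:Fri …(10 more)… 2343:Thu 2344:Sat 2345:Sun✓ 2346:Mon✓ 2347:Tue 2348:Thu 2349:Fri 2350:Sat 2351:Sun✓ 2352:Tue 2353:Wed 2354:Thu 2355:Fri 2356:Sun✓ 2357:Mon✓
Years with five Mondays: 2318, 2323, 2328, 2329, 2334, 2335, 2340, 2345, 2346, 2351, 2356, 2357 → 12.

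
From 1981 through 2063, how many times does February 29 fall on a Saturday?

3

Leap years in 1981–2063: 20 of them.
Feb 29 weekday advances by 5 (mod 7) from one leap year to the next four years later (or differs when a century non-leap intervenes).
Leap-day weekdays: 1984:Wed 1988:Mon 1992:Sat✓ 1996:Thu 2000:Tue 2004:Sun 2008:Fri 2012:Wed 2016:Mon 2020:Sat✓ 2024:Thu 2028:Tue 2032:Sun 2036:Fri 2040:Wed 2044:Mon 2048:Sat✓ 2052:Thu 2056:Tue 2060:Sun
Saturday: 1992, 2020, 2048 → 3.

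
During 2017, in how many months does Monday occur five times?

4

A month of length L has five Mondays iff its first Monday is on day ≤ L−28 (so day 1–3 in a 31-day month, 1–2 in a 30-day month, day 1 in a leap February).
Checking each month of 2017: Jan starts Sun (31d) ✓; Feb starts Wed (28d); Mar starts Wed (31d); Apr starts Sat (30d); May starts Mon (31d) ✓; Jun starts Thu (30d); Jul starts Sat (31d) ✓; Aug starts Tue (31d); Sep starts Fri (30d); Oct starts Sun (31d) ✓; Nov starts Wed (30d); Dec starts Fri (31d).
Five-Monday months: January, May, July, October → 4.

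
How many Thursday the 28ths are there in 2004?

1

Check the 28th of each month of 2004: Jan 28: Wed, Feb 28: Sat, Mar 28: Sun, Apr 28: Wed, May 28: Fri, Jun 28: Mon, Jul 28: Wed, Aug 28: Sat, Sep 28: Tue, Oct 28: Thu, Nov 28: Sun, Dec 28: Tue.
Thursday occurs in October — 1 month.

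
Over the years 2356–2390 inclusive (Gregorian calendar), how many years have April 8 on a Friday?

Track April 8's weekday year by year (advancing +1, or +2 across a Feb 29):
  2356: Sun  2357: Mon (+1)  2358: Tue (+1)  2359: Wed (+1)  2360: Fri (+2) ✓
  2361: Sat (+1)  2362: Sun (+1)  2363: Mon (+1)  2364: Wed (+2)  2365: Thu (+1)
  2366: Fri (+1) ✓  2367: Sat (+1)  2368: Mon (+2)  2369: Tue (+1)  … (7 more years) …
  2377: Fri (+1) ✓  2378: Sat (+1)  2379: Sun (+1)  2380: Tue (+2)  2381: Wed (+1)
  2382: Thu (+1)  2383: Fri (+1) ✓  2384: Sun (+2)  2385: Mon (+1)  2386: Tue (+1)
  2387: Wed (+1)  2388: Fri (+2) ✓  2389: Sat (+1)  2390: Sun (+1)
Friday years: 2360, 2366, 2377, 2383, 2388 — 5 in total.

5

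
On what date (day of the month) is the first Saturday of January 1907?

January 1, 1907 is a Tuesday, so the first Saturday is the 5th.
The first Saturday is 5 + 0 = 5.

5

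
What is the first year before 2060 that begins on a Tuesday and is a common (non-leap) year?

2058

Jan 1 advances by 2 weekdays after a leap year and by 1 after a common year.
2060: Jan 1 is Thursday (leap).
2059: Wednesday
2058: Tuesday
2058 begins on a Tuesday and is a common year.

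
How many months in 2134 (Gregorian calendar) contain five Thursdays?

4

A month of length L has five Thursdays iff its first Thursday is on day ≤ L−28 (so day 1–3 in a 31-day month, 1–2 in a 30-day month, day 1 in a leap February).
Checking each month of 2134: Jan starts Fri (31d); Feb starts Mon (28d); Mar starts Mon (31d); Apr starts Thu (30d) ✓; May starts Sat (31d); Jun starts Tue (30d); Jul starts Thu (31d) ✓; Aug starts Sun (31d); Sep starts Wed (30d) ✓; Oct starts Fri (31d); Nov starts Mon (30d); Dec starts Wed (31d) ✓.
Five-Thursday months: April, July, September, December → 4.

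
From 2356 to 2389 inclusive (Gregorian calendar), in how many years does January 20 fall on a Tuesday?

Track January 20's weekday year by year (advancing +1, or +2 across a Feb 29):
  2356: Fri  2357: Sun (+2)  2358: Mon (+1)  2359: Tue (+1) ✓  2360: Wed (+1)
  2361: Fri (+2)  2362: Sat (+1)  2363: Sun (+1)  2364: Mon (+1)  2365: Wed (+2)
  2366: Thu (+1)  2367: Fri (+1)  2368: Sat (+1)  2369: Mon (+2)  … (6 more years) …
  2376: Tue (+1) ✓  2377: Thu (+2)  2378: Fri (+1)  2379: Sat (+1)  2380: Sun (+1)
  2381: Tue (+2) ✓  2382: Wed (+1)  2383: Thu (+1)  2384: Fri (+1)  2385: Sun (+2)
  2386: Mon (+1)  2387: Tue (+1) ✓  2388: Wed (+1)  2389: Fri (+2)
Tuesday years: 2359, 2370, 2376, 2381, 2387 — 5 in total.

5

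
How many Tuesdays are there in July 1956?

5

July 1956 has 31 days and begins on Sunday.
The first Tuesday is July 3.
Tuesdays fall on 3, 10, 17, 24, 31 — that's 5.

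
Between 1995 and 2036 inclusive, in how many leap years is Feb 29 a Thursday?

2

Leap years in 1995–2036: 11 of them.
Feb 29 weekday advances by 5 (mod 7) from one leap year to the next four years later (or differs when a century non-leap intervenes).
Leap-day weekdays: 1996:Thu✓ 2000:Tue 2004:Sun 2008:Fri 2012:Wed 2016:Mon 2020:Sat 2024:Thu✓ 2028:Tue 2032:Sun 2036:Fri
Thursday: 1996, 2024 → 2.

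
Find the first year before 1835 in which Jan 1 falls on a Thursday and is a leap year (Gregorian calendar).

1824

Jan 1 advances by 2 weekdays after a leap year and by 1 after a common year.
1835: Jan 1 is Thursday.
1834: Wednesday
1833: Tuesday
1832: Sunday (leap)
1831: Saturday
1830: Friday
1829: Thursday
1828: Tuesday (leap)
1827: Monday
1826: Sunday
1825: Saturday
1824: Thursday (leap)
1824 begins on a Thursday and is a leap year.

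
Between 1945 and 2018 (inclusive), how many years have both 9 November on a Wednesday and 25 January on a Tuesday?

8

Check each year's weekday for 9 November and 25 January:
  1945: Fri/Thu  1946: Sat/Fri  1947: Sun/Sat  1948: Tue/Sun  1949: Wed/Tue ✓  1950: Thu/Wed  1951: Fri/Thu  1952: Sun/Fri  1953: Mon/Sun  1954: Tue/Mon  1955: Wed/Tue ✓  1956: Fri/Wed  1957: Sat/Fri  1958: Sun/Sat  …(46 more)…  2005: Wed/Tue ✓  2006: Thu/Wed  2007: Fri/Thu  2008: Sun/Fri  2009: Mon/Sun  2010: Tue/Mon  2011: Wed/Tue ✓  2012: Fri/Wed  2013: Sat/Fri  2014: Sun/Sat  2015: Mon/Sun  2016: Wed/Mon  2017: Thu/Wed  2018: Fri/Thu
Both conditions hold in: 1949, 1955, 1966, 1977, 1983, 1994, 2005, 2011 — 8.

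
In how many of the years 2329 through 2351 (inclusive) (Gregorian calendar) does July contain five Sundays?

10

July has 31 days; it has five Sundays when Sunday falls among the first (month-length − 28) days — i.e. when July 1 is one of Sunday/Saturday/Friday.
July 1 by year: 2329:Mon 2330:Tue 2331:Wed 2332:Fri✓ 2333:Sat✓ 2334:Sun✓ 2335:Mon 2336:Wed 2337:Thu 2338:Fri✓ 2339:Sat✓ 2340:Mon 2341:Tue 2342:Wed 2343:Thu 2344:Sat✓ 2345:Sun✓ 2346:Mon 2347:Tue 2348:Thu 2349:Fri✓ 2350:Sat✓ 2351:Sun✓
Years with five Sundays: 2332, 2333, 2334, 2338, 2339, 2344, 2345, 2349, 2350, 2351 → 10.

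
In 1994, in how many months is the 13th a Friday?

Check the 13th of each month of 1994: Jan 13: Thu, Feb 13: Sun, Mar 13: Sun, Apr 13: Wed, May 13: Fri, Jun 13: Mon, Jul 13: Wed, Aug 13: Sat, Sep 13: Tue, Oct 13: Thu, Nov 13: Sun, Dec 13: Tue.
Friday occurs in May — 1 month.

1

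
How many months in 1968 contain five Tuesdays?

A month of length L has five Tuesdays iff its first Tuesday is on day ≤ L−28 (so day 1–3 in a 31-day month, 1–2 in a 30-day month, day 1 in a leap February).
Checking each month of 1968: Jan starts Mon (31d) ✓; Feb starts Thu (29d); Mar starts Fri (31d); Apr starts Mon (30d) ✓; May starts Wed (31d); Jun starts Sat (30d); Jul starts Mon (31d) ✓; Aug starts Thu (31d); Sep starts Sun (30d); Oct starts Tue (31d) ✓; Nov starts Fri (30d); Dec starts Sun (31d) ✓.
Five-Tuesday months: January, April, July, October, December → 5.

5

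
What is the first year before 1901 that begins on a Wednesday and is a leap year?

1896

Jan 1 advances by 2 weekdays after a leap year and by 1 after a common year.
1901: Jan 1 is Tuesday.
1900: Monday
1899: Sunday
1898: Saturday
1897: Friday
1896: Wednesday (leap)
1896 begins on a Wednesday and is a leap year.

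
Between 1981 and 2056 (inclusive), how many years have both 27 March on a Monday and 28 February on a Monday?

Check each year's weekday for 27 March and 28 February:
  1981: Fri/Sat  1982: Sat/Sun  1983: Sun/Mon  1984: Tue/Tue  1985: Wed/Thu  1986: Thu/Fri  1987: Fri/Sat  1988: Sun/Sun  1989: Mon/Tue  1990: Tue/Wed  1991: Wed/Thu  1992: Fri/Fri  1993: Sat/Sun  1994: Sun/Mon  …(48 more)…  2043: Fri/Sat  2044: Sun/Sun  2045: Mon/Tue  2046: Tue/Wed  2047: Wed/Thu  2048: Fri/Fri  2049: Sat/Sun  2050: Sun/Mon  2051: Mon/Tue  2052: Wed/Wed  2053: Thu/Fri  2054: Fri/Sat  2055: Sat/Sun  2056: Mon/Mon ✓
Both conditions hold in: 2000, 2028, 2056 — 3.

3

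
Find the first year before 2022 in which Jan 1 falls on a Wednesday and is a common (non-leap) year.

2014

Jan 1 advances by 2 weekdays after a leap year and by 1 after a common year.
2022: Jan 1 is Saturday.
2021: Friday
2020: Wednesday (leap)
2019: Tuesday
2018: Monday
2017: Sunday
2016: Friday (leap)
2015: Thursday
2014: Wednesday
2014 begins on a Wednesday and is a common year.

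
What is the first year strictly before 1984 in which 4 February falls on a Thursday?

From one year to the next, a fixed date's weekday advances by 1, or by 2 when a Feb 29 lies between the two dates.
1984: February 4 is Saturday.
1983: Friday (−1)
1982: Thursday (−1)
4 February falls on a Thursday in 1982.

1982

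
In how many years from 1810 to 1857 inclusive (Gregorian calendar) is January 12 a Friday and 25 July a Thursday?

2

Check each year's weekday for January 12 and 25 July:
  1810: Fri/Wed  1811: Sat/Thu  1812: Sun/Sat  1813: Tue/Sun  1814: Wed/Mon  1815: Thu/Tue  1816: Fri/Thu ✓  1817: Sun/Fri  1818: Mon/Sat  1819: Tue/Sun  1820: Wed/Tue  1821: Fri/Wed  1822: Sat/Thu  1823: Sun/Fri  …(20 more)…  1844: Fri/Thu ✓  1845: Sun/Fri  1846: Mon/Sat  1847: Tue/Sun  1848: Wed/Tue  1849: Fri/Wed  1850: Sat/Thu  1851: Sun/Fri  1852: Mon/Sun  1853: Wed/Mon  1854: Thu/Tue  1855: Fri/Wed  1856: Sat/Fri  1857: Mon/Sat
Both conditions hold in: 1816, 1844 — 2.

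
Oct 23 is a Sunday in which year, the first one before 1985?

From one year to the next, a fixed date's weekday advances by 1, or by 2 when a Feb 29 lies between the two dates.
1985: October 23 is Wednesday.
1984: Tuesday (−1)
1983: Sunday (−2)
Oct 23 falls on a Sunday in 1983.

1983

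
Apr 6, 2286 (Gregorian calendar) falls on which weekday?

January 1, 2286 is a Friday.
April 6 is day 96 of the year, i.e. 95 days after Jan 1.
95 mod 7 = 4, so advance 4 weekdays from Friday: Tuesday.

Tuesday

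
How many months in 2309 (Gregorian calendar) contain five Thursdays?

A month of length L has five Thursdays iff its first Thursday is on day ≤ L−28 (so day 1–3 in a 31-day month, 1–2 in a 30-day month, day 1 in a leap February).
Checking each month of 2309: Jan starts Fri (31d); Feb starts Mon (28d); Mar starts Mon (31d); Apr starts Thu (30d) ✓; May starts Sat (31d); Jun starts Tue (30d); Jul starts Thu (31d) ✓; Aug starts Sun (31d); Sep starts Wed (30d) ✓; Oct starts Fri (31d); Nov starts Mon (30d); Dec starts Wed (31d) ✓.
Five-Thursday months: April, July, September, December → 4.

4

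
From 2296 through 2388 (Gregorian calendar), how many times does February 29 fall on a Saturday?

4

Leap years in 2296–2388: 23 of them.
Feb 29 weekday advances by 5 (mod 7) from one leap year to the next four years later (or differs when a century non-leap intervenes).
Leap-day weekdays: 2296:Sat✓ 2304:Mon 2308:Sat✓ 2312:Thu 2316:Tue 2320:Sun 2324:Fri 2328:Wed 2332:Mon 2336:Sat✓ 2340:Thu 2344:Tue 2348:Sun 2352:Fri 2356:Wed 2360:Mon 2364:Sat✓ 2368:Thu 2372:Tue 2376:Sun 2380:Fri 2384:Wed 2388:Mon
Saturday: 2296, 2308, 2336, 2364 → 4.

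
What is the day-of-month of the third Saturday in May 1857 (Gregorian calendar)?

May 1, 1857 is a Friday, so the first Saturday is the 2nd.
The third Saturday is 2 + 14 = 16.

16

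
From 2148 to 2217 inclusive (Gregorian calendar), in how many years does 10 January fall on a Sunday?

Track 10 January's weekday year by year (advancing +1, or +2 across a Feb 29):
  2148: Wed  2149: Fri (+2)  2150: Sat (+1)  2151: Sun (+1) ✓  2152: Mon (+1)
  2153: Wed (+2)  2154: Thu (+1)  2155: Fri (+1)  2156: Sat (+1)  2157: Mon (+2)
  2158: Tue (+1)  2159: Wed (+1)  2160: Thu (+1)  2161: Sat (+2)  … (42 more years) …
  2204: Tue (+1)  2205: Thu (+2)  2206: Fri (+1)  2207: Sat (+1)  2208: Sun (+1) ✓
  2209: Tue (+2)  2210: Wed (+1)  2211: Thu (+1)  2212: Fri (+1)  2213: Sun (+2) ✓
  2214: Mon (+1)  2215: Tue (+1)  2216: Wed (+1)  2217: Fri (+2)
Sunday years: 2151, 2162, 2168, 2173, 2179, 2190, 2196, 2202, 2208, 2213 — 10 in total.

10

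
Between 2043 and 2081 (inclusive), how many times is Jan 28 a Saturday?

6

Track Jan 28's weekday year by year (advancing +1, or +2 across a Feb 29):
  2043: Wed  2044: Thu (+1)  2045: Sat (+2) ✓  2046: Sun (+1)  2047: Mon (+1)
  2048: Tue (+1)  2049: Thu (+2)  2050: Fri (+1)  2051: Sat (+1) ✓  2052: Sun (+1)
  2053: Tue (+2)  2054: Wed (+1)  2055: Thu (+1)  2056: Fri (+1)  … (11 more years) …
  2068: Sat (+1) ✓  2069: Mon (+2)  2070: Tue (+1)  2071: Wed (+1)  2072: Thu (+1)
  2073: Sat (+2) ✓  2074: Sun (+1)  2075: Mon (+1)  2076: Tue (+1)  2077: Thu (+2)
  2078: Fri (+1)  2079: Sat (+1) ✓  2080: Sun (+1)  2081: Tue (+2)
Saturday years: 2045, 2051, 2062, 2068, 2073, 2079 — 6 in total.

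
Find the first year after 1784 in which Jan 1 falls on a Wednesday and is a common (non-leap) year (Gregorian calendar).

1794

Jan 1 advances by 2 weekdays after a leap year and by 1 after a common year.
1784: Jan 1 is Thursday (leap).
1785: Saturday
1786: Sunday
1787: Monday
1788: Tuesday (leap)
1789: Thursday
1790: Friday
1791: Saturday
1792: Sunday (leap)
1793: Tuesday
1794: Wednesday
1794 begins on a Wednesday and is a common year.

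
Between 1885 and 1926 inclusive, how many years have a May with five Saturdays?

18

May has 31 days; it has five Saturdays when Saturday falls among the first (month-length − 28) days — i.e. when May 1 is one of Saturday/Friday/Thursday.
May 1 by year: 1885:Fri✓ 1886:Sat✓ 1887:Sun 1888:Tue 1889:Wed 1890:Thu✓ 1891:Fri✓ 1892:Sun 1893:Mon 1894:Tue 1895:Wed 1896:Fri✓ 1897:Sat✓ 1898:Sun 1899:Mon …(12 more)… 1912:Wed 1913:Thu✓ 1914:Fri✓ 1915:Sat✓ 1916:Mon 1917:Tue 1918:Wed 1919:Thu✓ 1920:Sat✓ 1921:Sun 1922:Mon 1923:Tue 1924:Thu✓ 1925:Fri✓ 1926:Sat✓
Years with five Saturdays: 1885, 1886, 1890, 1891, 1896, 1897, 1902, 1903, 1908, 1909, 1913, 1914, 1915, 1919, 1920, 1924, 1925, 1926 → 18.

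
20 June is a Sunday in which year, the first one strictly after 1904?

1909

From one year to the next, a fixed date's weekday advances by 1, or by 2 when a Feb 29 lies between the two dates.
1904: June 20 is Monday.
1905: Tuesday (+1)
1906: Wednesday (+1)
1907: Thursday (+1)
1908: Saturday (+2)
1909: Sunday (+1)
20 June falls on a Sunday in 1909.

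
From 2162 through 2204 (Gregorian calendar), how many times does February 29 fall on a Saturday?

Leap years in 2162–2204: 10 of them.
Feb 29 weekday advances by 5 (mod 7) from one leap year to the next four years later (or differs when a century non-leap intervenes).
Leap-day weekdays: 2164:Wed 2168:Mon 2172:Sat✓ 2176:Thu 2180:Tue 2184:Sun 2188:Fri 2192:Wed 2196:Mon 2204:Wed
Saturday: 2172 → 1.

1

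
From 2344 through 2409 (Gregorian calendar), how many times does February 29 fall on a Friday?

3

Leap years in 2344–2409: 17 of them.
Feb 29 weekday advances by 5 (mod 7) from one leap year to the next four years later (or differs when a century non-leap intervenes).
Leap-day weekdays: 2344:Tue 2348:Sun 2352:Fri✓ 2356:Wed 2360:Mon 2364:Sat 2368:Thu 2372:Tue 2376:Sun 2380:Fri✓ 2384:Wed 2388:Mon 2392:Sat 2396:Thu 2400:Tue 2404:Sun 2408:Fri✓
Friday: 2352, 2380, 2408 → 3.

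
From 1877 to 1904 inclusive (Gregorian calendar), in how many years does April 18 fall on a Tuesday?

Track April 18's weekday year by year (advancing +1, or +2 across a Feb 29):
  1877: Wed  1878: Thu (+1)  1879: Fri (+1)  1880: Sun (+2)  1881: Mon (+1)
  1882: Tue (+1) ✓  1883: Wed (+1)  1884: Fri (+2)  1885: Sat (+1)  1886: Sun (+1)
  1887: Mon (+1)  1888: Wed (+2)  1889: Thu (+1)  1890: Fri (+1)  1891: Sat (+1)
  1892: Mon (+2)  1893: Tue (+1) ✓  1894: Wed (+1)  1895: Thu (+1)  1896: Sat (+2)
  1897: Sun (+1)  1898: Mon (+1)  1899: Tue (+1) ✓  1900: Wed (+1)  1901: Thu (+1)
  1902: Fri (+1)  1903: Sat (+1)  1904: Mon (+2)
Tuesday years: 1882, 1893, 1899 — 3 in total.

3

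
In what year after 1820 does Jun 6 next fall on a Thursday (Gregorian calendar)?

1822

From one year to the next, a fixed date's weekday advances by 1, or by 2 when a Feb 29 lies between the two dates.
1820: June 6 is Tuesday.
1821: Wednesday (+1)
1822: Thursday (+1)
Jun 6 falls on a Thursday in 1822.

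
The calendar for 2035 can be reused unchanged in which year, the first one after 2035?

Two years share a calendar iff Jan 1 falls on the same weekday and both are leap or both are common. 2035: Jan 1 is Monday, common year.
2036: Jan 1 Tuesday, leap
2037: Jan 1 Thursday, common
2038: Jan 1 Friday, common
2039: Jan 1 Saturday, common
2040: Jan 1 Sunday, leap
2041: Jan 1 Tuesday, common
2042: Jan 1 Wednesday, common
2043: Jan 1 Thursday, common
2044: Jan 1 Friday, leap
2045: Jan 1 Sunday, common
2046: Jan 1 Monday, common
2046 matches on both conditions.

2046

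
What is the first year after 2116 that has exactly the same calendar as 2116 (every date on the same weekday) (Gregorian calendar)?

2144

Two years share a calendar iff Jan 1 falls on the same weekday and both are leap or both are common. 2116: Jan 1 is Wednesday, leap year.
2117: Jan 1 Friday, common
2118: Jan 1 Saturday, common
2119: Jan 1 Sunday, common
2120: Jan 1 Monday, leap
2121: Jan 1 Wednesday, common
2122: Jan 1 Thursday, common
2123: Jan 1 Friday, common
2124: Jan 1 Saturday, leap
2125: Jan 1 Monday, common
2126: Jan 1 Tuesday, common
2127: Jan 1 Wednesday, common
2128: Jan 1 Thursday, leap
2129: Jan 1 Saturday, common
2130: Jan 1 Sunday, common
2131: Jan 1 Monday, common
2132: Jan 1 Tuesday, leap
2133: Jan 1 Thursday, common
2134: Jan 1 Friday, common
2135: Jan 1 Saturday, common
2136: Jan 1 Sunday, leap
2137: Jan 1 Tuesday, common
2138: Jan 1 Wednesday, common
2139: Jan 1 Thursday, common
2140: Jan 1 Friday, leap
2141: Jan 1 Sunday, common
2142: Jan 1 Monday, common
2143: Jan 1 Tuesday, common
2144: Jan 1 Wednesday, leap
2144 matches on both conditions.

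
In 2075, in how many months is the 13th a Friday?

2

Check the 13th of each month of 2075: Jan 13: Sun, Feb 13: Wed, Mar 13: Wed, Apr 13: Sat, May 13: Mon, Jun 13: Thu, Jul 13: Sat, Aug 13: Tue, Sep 13: Fri, Oct 13: Sun, Nov 13: Wed, Dec 13: Fri.
Friday occurs in September, December — 2 months.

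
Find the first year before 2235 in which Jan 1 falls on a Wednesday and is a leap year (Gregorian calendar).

Jan 1 advances by 2 weekdays after a leap year and by 1 after a common year.
2235: Jan 1 is Thursday.
2234: Wednesday
2233: Tuesday
2232: Sunday (leap)
2231: Saturday
2230: Friday
2229: Thursday
2228: Tuesday (leap)
2227: Monday
2226: Sunday
2225: Saturday
2224: Thursday (leap)
2223: Wednesday
2222: Tuesday
2221: Monday
2220: Saturday (leap)
2219: Friday
2218: Thursday
2217: Wednesday
2216: Monday (leap)
2215: Sunday
2214: Saturday
2213: Friday
2212: Wednesday (leap)
2212 begins on a Wednesday and is a leap year.

2212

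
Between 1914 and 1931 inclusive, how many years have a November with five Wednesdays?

4

November has 30 days; it has five Wednesdays when Wednesday falls among the first (month-length − 28) days — i.e. when November 1 is one of Wednesday/Tuesday.
November 1 by year: 1914:Sun 1915:Mon 1916:Wed✓ 1917:Thu 1918:Fri 1919:Sat 1920:Mon 1921:Tue✓ 1922:Wed✓ 1923:Thu 1924:Sat 1925:Sun 1926:Mon 1927:Tue✓ 1928:Thu 1929:Fri 1930:Sat 1931:Sun
Years with five Wednesdays: 1916, 1921, 1922, 1927 → 4.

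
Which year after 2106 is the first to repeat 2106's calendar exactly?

Two years share a calendar iff Jan 1 falls on the same weekday and both are leap or both are common. 2106: Jan 1 is Friday, common year.
2107: Jan 1 Saturday, common
2108: Jan 1 Sunday, leap
2109: Jan 1 Tuesday, common
2110: Jan 1 Wednesday, common
2111: Jan 1 Thursday, common
2112: Jan 1 Friday, leap
2113: Jan 1 Sunday, common
2114: Jan 1 Monday, common
2115: Jan 1 Tuesday, common
2116: Jan 1 Wednesday, leap
2117: Jan 1 Friday, common
2117 matches on both conditions.

2117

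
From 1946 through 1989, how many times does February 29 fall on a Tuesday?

Leap years in 1946–1989: 11 of them.
Feb 29 weekday advances by 5 (mod 7) from one leap year to the next four years later (or differs when a century non-leap intervenes).
Leap-day weekdays: 1948:Sun 1952:Fri 1956:Wed 1960:Mon 1964:Sat 1968:Thu 1972:Tue✓ 1976:Sun 1980:Fri 1984:Wed 1988:Mon
Tuesday: 1972 → 1.

1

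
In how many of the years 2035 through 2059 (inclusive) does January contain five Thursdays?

11

January has 31 days; it has five Thursdays when Thursday falls among the first (month-length − 28) days — i.e. when January 1 is one of Thursday/Wednesday/Tuesday.
January 1 by year: 2035:Mon 2036:Tue✓ 2037:Thu✓ 2038:Fri 2039:Sat 2040:Sun 2041:Tue✓ 2042:Wed✓ 2043:Thu✓ 2044:Fri 2045:Sun 2046:Mon 2047:Tue✓ 2048:Wed✓ 2049:Fri 2050:Sat 2051:Sun 2052:Mon 2053:Wed✓ 2054:Thu✓ 2055:Fri 2056:Sat 2057:Mon 2058:Tue✓ 2059:Wed✓
Years with five Thursdays: 2036, 2037, 2041, 2042, 2043, 2047, 2048, 2053, 2054, 2058, 2059 → 11.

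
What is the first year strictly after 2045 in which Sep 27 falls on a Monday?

2049

From one year to the next, a fixed date's weekday advances by 1, or by 2 when a Feb 29 lies between the two dates.
2045: September 27 is Wednesday.
2046: Thursday (+1)
2047: Friday (+1)
2048: Sunday (+2)
2049: Monday (+1)
Sep 27 falls on a Monday in 2049.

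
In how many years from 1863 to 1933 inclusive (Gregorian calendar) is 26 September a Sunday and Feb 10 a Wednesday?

Check each year's weekday for 26 September and Feb 10:
  1863: Sat/Tue  1864: Mon/Wed  1865: Tue/Fri  1866: Wed/Sat  1867: Thu/Sun  1868: Sat/Mon  1869: Sun/Wed ✓  1870: Mon/Thu  1871: Tue/Fri  1872: Thu/Sat  1873: Fri/Mon  1874: Sat/Tue  1875: Sun/Wed ✓  1876: Tue/Thu  …(43 more)…  1920: Sun/Tue  1921: Mon/Thu  1922: Tue/Fri  1923: Wed/Sat  1924: Fri/Sun  1925: Sat/Tue  1926: Sun/Wed ✓  1927: Mon/Thu  1928: Wed/Fri  1929: Thu/Sun  1930: Fri/Mon  1931: Sat/Tue  1932: Mon/Wed  1933: Tue/Fri
Both conditions hold in: 1869, 1875, 1886, 1897, 1909, 1915, 1926 — 7.

7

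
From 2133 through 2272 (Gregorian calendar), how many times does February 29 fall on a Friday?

Leap years in 2133–2272: 34 of them.
Feb 29 weekday advances by 5 (mod 7) from one leap year to the next four years later (or differs when a century non-leap intervenes).
Leap-day weekdays: 2136:Wed 2140:Mon 2144:Sat 2148:Thu 2152:Tue 2156:Sun 2160:Fri✓ 2164:Wed 2168:Mon 2172:Sat 2176:Thu 2180:Tue 2184:Sun …(8 more)… 2224:Sun 2228:Fri✓ 2232:Wed 2236:Mon 2240:Sat 2244:Thu 2248:Tue 2252:Sun 2256:Fri✓ 2260:Wed 2264:Mon 2268:Sat 2272:Thu
Friday: 2160, 2188, 2228, 2256 → 4.

4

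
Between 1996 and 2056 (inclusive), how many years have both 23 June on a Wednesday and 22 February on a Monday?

Check each year's weekday for 23 June and 22 February:
  1996: Sun/Thu  1997: Mon/Sat  1998: Tue/Sun  1999: Wed/Mon ✓  2000: Fri/Tue  2001: Sat/Thu  2002: Sun/Fri  2003: Mon/Sat  2004: Wed/Sun  2005: Thu/Tue  2006: Fri/Wed  2007: Sat/Thu  2008: Mon/Fri  2009: Tue/Sun  …(33 more)…  2043: Tue/Sun  2044: Thu/Mon  2045: Fri/Wed  2046: Sat/Thu  2047: Sun/Fri  2048: Tue/Sat  2049: Wed/Mon ✓  2050: Thu/Tue  2051: Fri/Wed  2052: Sun/Thu  2053: Mon/Sat  2054: Tue/Sun  2055: Wed/Mon ✓  2056: Fri/Tue
Both conditions hold in: 1999, 2010, 2021, 2027, 2038, 2049, 2055 — 7.

7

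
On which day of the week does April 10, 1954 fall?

Saturday

January 1, 1954 is a Friday.
April 10 is day 100 of the year, i.e. 99 days after Jan 1.
99 mod 7 = 1, so advance 1 weekday from Friday: Saturday.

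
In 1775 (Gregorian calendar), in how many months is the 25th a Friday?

1

Check the 25th of each month of 1775: Jan 25: Wed, Feb 25: Sat, Mar 25: Sat, Apr 25: Tue, May 25: Thu, Jun 25: Sun, Jul 25: Tue, Aug 25: Fri, Sep 25: Mon, Oct 25: Wed, Nov 25: Sat, Dec 25: Mon.
Friday occurs in August — 1 month.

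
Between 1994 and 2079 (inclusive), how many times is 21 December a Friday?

12

Track 21 December's weekday year by year (advancing +1, or +2 across a Feb 29):
  1994: Wed  1995: Thu (+1)  1996: Sat (+2)  1997: Sun (+1)  1998: Mon (+1)
  1999: Tue (+1)  2000: Thu (+2)  2001: Fri (+1) ✓  2002: Sat (+1)  2003: Sun (+1)
  2004: Tue (+2)  2005: Wed (+1)  2006: Thu (+1)  2007: Fri (+1) ✓  … (58 more years) …
  2066: Tue (+1)  2067: Wed (+1)  2068: Fri (+2) ✓  2069: Sat (+1)  2070: Sun (+1)
  2071: Mon (+1)  2072: Wed (+2)  2073: Thu (+1)  2074: Fri (+1) ✓  2075: Sat (+1)
  2076: Mon (+2)  2077: Tue (+1)  2078: Wed (+1)  2079: Thu (+1)
Friday years: 2001, 2007, 2012, 2018, 2029, 2035, 2040, 2046, 2057, 2063, 2068, 2074 — 12 in total.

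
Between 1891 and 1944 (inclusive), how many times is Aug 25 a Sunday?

Track Aug 25's weekday year by year (advancing +1, or +2 across a Feb 29):
  1891: Tue  1892: Thu (+2)  1893: Fri (+1)  1894: Sat (+1)  1895: Sun (+1) ✓
  1896: Tue (+2)  1897: Wed (+1)  1898: Thu (+1)  1899: Fri (+1)  1900: Sat (+1)
  1901: Sun (+1) ✓  1902: Mon (+1)  1903: Tue (+1)  1904: Thu (+2)  … (26 more years) …
  1931: Tue (+1)  1932: Thu (+2)  1933: Fri (+1)  1934: Sat (+1)  1935: Sun (+1) ✓
  1936: Tue (+2)  1937: Wed (+1)  1938: Thu (+1)  1939: Fri (+1)  1940: Sun (+2) ✓
  1941: Mon (+1)  1942: Tue (+1)  1943: Wed (+1)  1944: Fri (+2)
Sunday years: 1895, 1901, 1907, 1912, 1918, 1929, 1935, 1940 — 8 in total.

8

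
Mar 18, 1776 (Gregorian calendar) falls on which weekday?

January 1, 1776 is a Monday.
March 18 is day 78 of the year, i.e. 77 days after Jan 1.
77 mod 7 = 0, so advance 0 weekdays from Monday: Monday.

Monday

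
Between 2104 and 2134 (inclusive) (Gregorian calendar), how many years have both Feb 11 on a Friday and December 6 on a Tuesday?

3

Check each year's weekday for Feb 11 and December 6:
  2104: Mon/Sat  2105: Wed/Sun  2106: Thu/Mon  2107: Fri/Tue ✓  2108: Sat/Thu  2109: Mon/Fri  2110: Tue/Sat  2111: Wed/Sun  2112: Thu/Tue  2113: Sat/Wed  2114: Sun/Thu  2115: Mon/Fri  2116: Tue/Sun  2117: Thu/Mon  …(3 more)…  2121: Tue/Sat  2122: Wed/Sun  2123: Thu/Mon  2124: Fri/Wed  2125: Sun/Thu  2126: Mon/Fri  2127: Tue/Sat  2128: Wed/Mon  2129: Fri/Tue ✓  2130: Sat/Wed  2131: Sun/Thu  2132: Mon/Sat  2133: Wed/Sun  2134: Thu/Mon
Both conditions hold in: 2107, 2118, 2129 — 3.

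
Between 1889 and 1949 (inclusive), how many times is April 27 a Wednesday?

Track April 27's weekday year by year (advancing +1, or +2 across a Feb 29):
  1889: Sat  1890: Sun (+1)  1891: Mon (+1)  1892: Wed (+2) ✓  1893: Thu (+1)
  1894: Fri (+1)  1895: Sat (+1)  1896: Mon (+2)  1897: Tue (+1)  1898: Wed (+1) ✓
  1899: Thu (+1)  1900: Fri (+1)  1901: Sat (+1)  1902: Sun (+1)  … (33 more years) …
  1936: Mon (+2)  1937: Tue (+1)  1938: Wed (+1) ✓  1939: Thu (+1)  1940: Sat (+2)
  1941: Sun (+1)  1942: Mon (+1)  1943: Tue (+1)  1944: Thu (+2)  1945: Fri (+1)
  1946: Sat (+1)  1947: Sun (+1)  1948: Tue (+2)  1949: Wed (+1) ✓
Wednesday years: 1892, 1898, 1904, 1910, 1921, 1927, 1932, 1938, 1949 — 9 in total.

9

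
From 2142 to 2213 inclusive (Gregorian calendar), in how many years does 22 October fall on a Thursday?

11

Track 22 October's weekday year by year (advancing +1, or +2 across a Feb 29):
  2142: Mon  2143: Tue (+1)  2144: Thu (+2) ✓  2145: Fri (+1)  2146: Sat (+1)
  2147: Sun (+1)  2148: Tue (+2)  2149: Wed (+1)  2150: Thu (+1) ✓  2151: Fri (+1)
  2152: Sun (+2)  2153: Mon (+1)  2154: Tue (+1)  2155: Wed (+1)  … (44 more years) …
  2200: Wed (+1)  2201: Thu (+1) ✓  2202: Fri (+1)  2203: Sat (+1)  2204: Mon (+2)
  2205: Tue (+1)  2206: Wed (+1)  2207: Thu (+1) ✓  2208: Sat (+2)  2209: Sun (+1)
  2210: Mon (+1)  2211: Tue (+1)  2212: Thu (+2) ✓  2213: Fri (+1)
Thursday years: 2144, 2150, 2161, 2167, 2172, 2178, 2189, 2195, 2201, 2207, 2212 — 11 in total.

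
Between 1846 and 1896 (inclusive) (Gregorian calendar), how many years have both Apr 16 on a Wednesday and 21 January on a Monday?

Check each year's weekday for Apr 16 and 21 January:
  1846: Thu/Wed  1847: Fri/Thu  1848: Sun/Fri  1849: Mon/Sun  1850: Tue/Mon  1851: Wed/Tue  1852: Fri/Wed  1853: Sat/Fri  1854: Sun/Sat  1855: Mon/Sun  1856: Wed/Mon ✓  1857: Thu/Wed  1858: Fri/Thu  1859: Sat/Fri  …(23 more)…  1883: Mon/Sun  1884: Wed/Mon ✓  1885: Thu/Wed  1886: Fri/Thu  1887: Sat/Fri  1888: Mon/Sat  1889: Tue/Mon  1890: Wed/Tue  1891: Thu/Wed  1892: Sat/Thu  1893: Sun/Sat  1894: Mon/Sun  1895: Tue/Mon  1896: Thu/Tue
Both conditions hold in: 1856, 1884 — 2.

2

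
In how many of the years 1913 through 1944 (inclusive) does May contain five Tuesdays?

13

May has 31 days; it has five Tuesdays when Tuesday falls among the first (month-length − 28) days — i.e. when May 1 is one of Tuesday/Monday/Sunday.
May 1 by year: 1913:Thu 1914:Fri 1915:Sat 1916:Mon✓ 1917:Tue✓ 1918:Wed 1919:Thu 1920:Sat 1921:Sun✓ 1922:Mon✓ 1923:Tue✓ 1924:Thu 1925:Fri 1926:Sat 1927:Sun✓ 1928:Tue✓ 1929:Wed 1930:Thu 1931:Fri 1932:Sun✓ 1933:Mon✓ 1934:Tue✓ 1935:Wed 1936:Fri 1937:Sat 1938:Sun✓ 1939:Mon✓ 1940:Wed 1941:Thu 1942:Fri 1943:Sat 1944:Mon✓
Years with five Tuesdays: 1916, 1917, 1921, 1922, 1923, 1927, 1928, 1932, 1933, 1934, 1938, 1939, 1944 → 13.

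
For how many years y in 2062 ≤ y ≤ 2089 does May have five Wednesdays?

May has 31 days; it has five Wednesdays when Wednesday falls among the first (month-length − 28) days — i.e. when May 1 is one of Wednesday/Tuesday/Monday.
May 1 by year: 2062:Mon✓ 2063:Tue✓ 2064:Thu 2065:Fri 2066:Sat 2067:Sun 2068:Tue✓ 2069:Wed✓ 2070:Thu 2071:Fri 2072:Sun 2073:Mon✓ 2074:Tue✓ 2075:Wed✓ 2076:Fri 2077:Sat 2078:Sun 2079:Mon✓ 2080:Wed✓ 2081:Thu 2082:Fri 2083:Sat 2084:Mon✓ 2085:Tue✓ 2086:Wed✓ 2087:Thu 2088:Sat 2089:Sun
Years with five Wednesdays: 2062, 2063, 2068, 2069, 2073, 2074, 2075, 2079, 2080, 2084, 2085, 2086 → 12.

12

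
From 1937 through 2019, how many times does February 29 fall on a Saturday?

Leap years in 1937–2019: 20 of them.
Feb 29 weekday advances by 5 (mod 7) from one leap year to the next four years later (or differs when a century non-leap intervenes).
Leap-day weekdays: 1940:Thu 1944:Tue 1948:Sun 1952:Fri 1956:Wed 1960:Mon 1964:Sat✓ 1968:Thu 1972:Tue 1976:Sun 1980:Fri 1984:Wed 1988:Mon 1992:Sat✓ 1996:Thu 2000:Tue 2004:Sun 2008:Fri 2012:Wed 2016:Mon
Saturday: 1964, 1992 → 2.

2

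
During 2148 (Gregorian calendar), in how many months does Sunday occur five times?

4

A month of length L has five Sundays iff its first Sunday is on day ≤ L−28 (so day 1–3 in a 31-day month, 1–2 in a 30-day month, day 1 in a leap February).
Checking each month of 2148: Jan starts Mon (31d); Feb starts Thu (29d); Mar starts Fri (31d) ✓; Apr starts Mon (30d); May starts Wed (31d); Jun starts Sat (30d) ✓; Jul starts Mon (31d); Aug starts Thu (31d); Sep starts Sun (30d) ✓; Oct starts Tue (31d); Nov starts Fri (30d); Dec starts Sun (31d) ✓.
Five-Sunday months: March, June, September, December → 4.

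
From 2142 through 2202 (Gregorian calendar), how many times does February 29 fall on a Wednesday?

Leap years in 2142–2202: 14 of them.
Feb 29 weekday advances by 5 (mod 7) from one leap year to the next four years later (or differs when a century non-leap intervenes).
Leap-day weekdays: 2144:Sat 2148:Thu 2152:Tue 2156:Sun 2160:Fri 2164:Wed✓ 2168:Mon 2172:Sat 2176:Thu 2180:Tue 2184:Sun 2188:Fri 2192:Wed✓ 2196:Mon
Wednesday: 2164, 2192 → 2.

2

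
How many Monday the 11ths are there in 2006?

Check the 11th of each month of 2006: Jan 11: Wed, Feb 11: Sat, Mar 11: Sat, Apr 11: Tue, May 11: Thu, Jun 11: Sun, Jul 11: Tue, Aug 11: Fri, Sep 11: Mon, Oct 11: Wed, Nov 11: Sat, Dec 11: Mon.
Monday occurs in September, December — 2 months.

2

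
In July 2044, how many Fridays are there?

July 2044 has 31 days and begins on Friday.
The first Friday is July 1.
Fridays fall on 1, 8, 15, 22, 29 — that's 5.

5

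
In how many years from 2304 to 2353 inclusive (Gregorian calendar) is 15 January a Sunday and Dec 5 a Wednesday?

1

Check each year's weekday for 15 January and Dec 5:
  2304: Fri/Mon  2305: Sun/Tue  2306: Mon/Wed  2307: Tue/Thu  2308: Wed/Sat  2309: Fri/Sun  2310: Sat/Mon  2311: Sun/Tue  2312: Mon/Thu  2313: Wed/Fri  2314: Thu/Sat  2315: Fri/Sun  2316: Sat/Tue  2317: Mon/Wed  …(22 more)…  2340: Mon/Thu  2341: Wed/Fri  2342: Thu/Sat  2343: Fri/Sun  2344: Sat/Tue  2345: Mon/Wed  2346: Tue/Thu  2347: Wed/Fri  2348: Thu/Sun  2349: Sat/Mon  2350: Sun/Tue  2351: Mon/Wed  2352: Tue/Fri  2353: Thu/Sat
Both conditions hold in: 2328 — 1.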